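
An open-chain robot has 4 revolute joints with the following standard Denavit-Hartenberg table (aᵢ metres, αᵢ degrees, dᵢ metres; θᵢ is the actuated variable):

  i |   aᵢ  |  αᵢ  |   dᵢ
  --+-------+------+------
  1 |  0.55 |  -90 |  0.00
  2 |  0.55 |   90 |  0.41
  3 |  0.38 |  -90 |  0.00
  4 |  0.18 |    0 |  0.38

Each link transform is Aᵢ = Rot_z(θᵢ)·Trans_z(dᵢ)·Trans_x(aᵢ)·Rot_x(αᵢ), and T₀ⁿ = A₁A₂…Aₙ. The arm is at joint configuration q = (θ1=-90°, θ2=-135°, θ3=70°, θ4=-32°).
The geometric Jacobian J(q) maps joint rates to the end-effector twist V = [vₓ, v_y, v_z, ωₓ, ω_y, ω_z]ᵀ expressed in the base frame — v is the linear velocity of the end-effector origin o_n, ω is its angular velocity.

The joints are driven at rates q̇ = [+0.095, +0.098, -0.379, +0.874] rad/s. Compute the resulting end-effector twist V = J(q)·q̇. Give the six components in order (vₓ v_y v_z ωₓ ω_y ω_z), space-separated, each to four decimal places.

o_n = [1.0405, -0.2173, 0.1978]
J₁: ẑ×o_n = [0.2173, 1.0405, -0.0000], ω = ẑ
J2: z=[1.0000, 0.0000, 0.0000] o=[0.0000, -0.5500, 0.0000] → [-0.0000, -0.1978, 0.3327, 1.0000, 0.0000, 0.0000]
J3: z=[0.0000, 0.7071, -0.7071] o=[0.4100, -0.1611, 0.3889] → [-0.1749, -0.4458, -0.4458, 0.0000, 0.7071, -0.7071]
J4: z=[0.3420, -0.6645, -0.6645] o=[0.7671, -0.0692, 0.4808] → [0.0896, -0.0849, 0.1310, 0.3420, -0.6645, -0.6645]
V = J·q̇ = [0.1653, 0.1743, 0.3161, 0.3969, -0.8487, -0.2177]

0.1653 0.1743 0.3161 0.3969 -0.8487 -0.2177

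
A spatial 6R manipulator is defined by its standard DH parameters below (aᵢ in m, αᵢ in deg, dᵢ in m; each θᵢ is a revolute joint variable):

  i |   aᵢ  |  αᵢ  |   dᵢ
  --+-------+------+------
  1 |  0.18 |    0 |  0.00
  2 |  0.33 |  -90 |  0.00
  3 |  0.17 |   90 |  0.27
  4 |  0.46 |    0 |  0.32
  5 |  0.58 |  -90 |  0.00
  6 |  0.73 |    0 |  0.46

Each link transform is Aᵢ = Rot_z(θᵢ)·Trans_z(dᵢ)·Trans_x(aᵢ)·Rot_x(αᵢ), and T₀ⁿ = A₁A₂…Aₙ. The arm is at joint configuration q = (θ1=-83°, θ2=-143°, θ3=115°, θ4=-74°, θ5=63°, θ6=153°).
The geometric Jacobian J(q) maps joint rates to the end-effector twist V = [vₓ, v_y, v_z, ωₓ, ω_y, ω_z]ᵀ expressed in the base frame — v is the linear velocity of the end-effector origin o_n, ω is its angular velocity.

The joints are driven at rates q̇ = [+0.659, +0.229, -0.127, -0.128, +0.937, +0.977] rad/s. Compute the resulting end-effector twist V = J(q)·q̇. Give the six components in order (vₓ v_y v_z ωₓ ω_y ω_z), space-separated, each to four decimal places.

o_n = [-0.3181, -0.2480, -0.2810]
J₁: ẑ×o_n = [0.2480, -0.3181, 0.0000], ω = ẑ
J2: z=[0.0000, 0.0000, 1.0000] o=[0.0219, -0.1787, 0.0000] → [0.0694, -0.3401, 0.0000, 0.0000, 0.0000, 1.0000]
J3: z=[-0.7193, -0.6947, 0.0000] o=[-0.2073, 0.0587, 0.0000] → [0.1952, -0.2022, 0.1436, -0.7193, -0.6947, 0.0000]
J4: z=[-0.6296, 0.6519, -0.4226] o=[-0.3516, -0.1805, -0.1541] → [-0.1113, -0.0941, 0.0207, -0.6296, 0.6519, -0.4226]
J5: z=[-0.6296, 0.6519, -0.4226] o=[-0.1978, 0.2967, -0.4042] → [-0.1499, 0.1284, 0.4214, -0.6296, 0.6519, -0.4226]
J6: z=[-0.6501, -0.7399, -0.1729] o=[0.0490, 0.2005, -0.9202] → [-0.5505, 0.4790, 0.0200, -0.6501, -0.7399, -0.1729]
V = J·q̇ = [-0.5095, 0.3385, 0.3935, -1.0531, -0.1072, 0.3771]

-0.5095 0.3385 0.3935 -1.0531 -0.1072 0.3771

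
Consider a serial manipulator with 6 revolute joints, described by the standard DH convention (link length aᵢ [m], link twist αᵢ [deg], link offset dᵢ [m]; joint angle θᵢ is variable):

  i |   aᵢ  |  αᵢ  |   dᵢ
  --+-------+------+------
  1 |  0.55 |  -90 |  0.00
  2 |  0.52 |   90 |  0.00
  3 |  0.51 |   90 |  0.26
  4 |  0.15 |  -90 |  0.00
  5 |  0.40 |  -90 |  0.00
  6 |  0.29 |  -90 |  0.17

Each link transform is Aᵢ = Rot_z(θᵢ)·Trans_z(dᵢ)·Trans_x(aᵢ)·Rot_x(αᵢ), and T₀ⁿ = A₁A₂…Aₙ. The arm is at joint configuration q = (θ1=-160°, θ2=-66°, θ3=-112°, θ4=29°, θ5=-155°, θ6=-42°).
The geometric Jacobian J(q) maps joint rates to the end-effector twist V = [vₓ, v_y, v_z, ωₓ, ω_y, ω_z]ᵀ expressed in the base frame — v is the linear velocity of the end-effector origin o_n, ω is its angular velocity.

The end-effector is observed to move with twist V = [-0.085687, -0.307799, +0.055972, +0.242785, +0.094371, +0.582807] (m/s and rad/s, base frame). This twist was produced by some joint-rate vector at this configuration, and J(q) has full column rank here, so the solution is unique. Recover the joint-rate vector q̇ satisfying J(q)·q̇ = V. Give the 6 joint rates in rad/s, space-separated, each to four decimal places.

0.9310 0.0540 0.2760 0.1560 -0.2610 0.2370

o_n = [-0.3079, -0.1568, 0.1910]
J₁: ẑ×o_n = [0.1568, -0.3079, 0.0000], ω = ẑ
J2: z=[0.3420, -0.9397, 0.0000] o=[-0.5168, -0.1881, 0.0000] → [-0.1794, -0.0653, 0.2071, 0.3420, -0.9397, 0.0000]
J3: z=[0.8585, 0.3125, 0.4067] o=[-0.7156, -0.2604, 0.4750] → [-0.1309, 0.4097, -0.0384, 0.8585, 0.3125, 0.4067]
J4: z=[0.4825, -0.2230, -0.8470] o=[-0.5811, 0.2917, 0.4063] → [-0.3318, -0.1275, -0.1555, 0.4825, -0.2230, -0.8470]
J5: z=[0.8351, -0.1744, 0.5217] o=[-0.5415, 0.4356, 0.3909] → [0.3439, 0.2889, -0.4540, 0.8351, -0.1744, 0.5217]
J6: z=[0.5489, 0.2032, -0.8108] o=[-0.5556, 0.0502, 0.2848] → [-0.1869, -0.1494, -0.1639, 0.5489, 0.2032, -0.8108]
q̇ = J⁺·V = [0.9310, 0.0540, 0.2760, 0.1560, -0.2610, 0.2370]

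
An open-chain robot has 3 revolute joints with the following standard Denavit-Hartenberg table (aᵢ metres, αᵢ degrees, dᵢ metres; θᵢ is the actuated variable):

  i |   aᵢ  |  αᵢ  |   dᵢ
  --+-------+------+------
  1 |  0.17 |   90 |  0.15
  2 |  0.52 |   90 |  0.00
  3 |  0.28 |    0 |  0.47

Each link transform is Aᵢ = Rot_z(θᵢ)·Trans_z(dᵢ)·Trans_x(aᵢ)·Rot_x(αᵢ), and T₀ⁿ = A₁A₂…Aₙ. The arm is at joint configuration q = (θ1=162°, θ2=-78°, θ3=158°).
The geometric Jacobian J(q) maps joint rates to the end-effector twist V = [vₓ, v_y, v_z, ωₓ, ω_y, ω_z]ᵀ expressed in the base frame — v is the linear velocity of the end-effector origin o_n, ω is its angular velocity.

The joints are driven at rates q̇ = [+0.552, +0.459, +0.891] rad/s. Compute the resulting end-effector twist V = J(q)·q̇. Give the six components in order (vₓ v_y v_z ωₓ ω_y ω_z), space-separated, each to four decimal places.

-0.2217 -0.0344 -0.0948 0.9707 0.1672 0.3668

o_n = [0.2565, 0.0270, -0.2024]
J₁: ẑ×o_n = [-0.0270, 0.2565, 0.0000], ω = ẑ
J2: z=[0.3090, 0.9511, 0.0000] o=[-0.1617, 0.0525, 0.1500] → [-0.3352, 0.1089, -0.4056, 0.3090, 0.9511, 0.0000]
J3: z=[0.9303, -0.3023, -0.2079] o=[-0.2645, 0.0859, -0.3586] → [-0.0595, -0.2536, 0.1026, 0.9303, -0.3023, -0.2079]
V = J·q̇ = [-0.2217, -0.0344, -0.0948, 0.9707, 0.1672, 0.3668]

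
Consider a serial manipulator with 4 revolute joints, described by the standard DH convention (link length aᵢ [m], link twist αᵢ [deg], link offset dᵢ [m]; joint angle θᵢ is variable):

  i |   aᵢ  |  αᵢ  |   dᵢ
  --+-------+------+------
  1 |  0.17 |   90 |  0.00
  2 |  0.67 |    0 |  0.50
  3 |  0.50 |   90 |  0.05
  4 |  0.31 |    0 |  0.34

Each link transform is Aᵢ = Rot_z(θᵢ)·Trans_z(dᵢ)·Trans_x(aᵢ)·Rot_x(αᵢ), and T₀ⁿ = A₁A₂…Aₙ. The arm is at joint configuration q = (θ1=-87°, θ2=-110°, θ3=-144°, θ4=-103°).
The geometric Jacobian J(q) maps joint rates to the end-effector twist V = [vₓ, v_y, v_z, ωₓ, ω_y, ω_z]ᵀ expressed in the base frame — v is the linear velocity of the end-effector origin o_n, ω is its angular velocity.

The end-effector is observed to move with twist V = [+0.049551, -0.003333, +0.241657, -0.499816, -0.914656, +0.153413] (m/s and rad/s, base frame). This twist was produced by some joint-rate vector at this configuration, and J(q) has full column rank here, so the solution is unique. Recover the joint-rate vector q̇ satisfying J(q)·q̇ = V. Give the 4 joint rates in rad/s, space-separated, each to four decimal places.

o_n = [-0.2398, -0.1619, -0.1223]
J₁: ẑ×o_n = [0.1619, -0.2398, 0.0000], ω = ẑ
J2: z=[-0.9986, -0.0523, 0.0000] o=[0.0089, -0.1698, 0.0000] → [0.0064, -0.1221, -0.0209, -0.9986, -0.0523, 0.0000]
J3: z=[-0.9986, -0.0523, 0.0000] o=[-0.5024, 0.0329, -0.6296] → [-0.0266, 0.5066, 0.2082, -0.9986, -0.0523, 0.0000]
J4: z=[0.0503, -0.9599, 0.2756] o=[-0.5596, 0.1679, -0.1490] → [0.0653, 0.0868, 0.2904, 0.0503, -0.9599, 0.2756]
q̇ = J⁺·V = [-0.1010, 0.6120, -0.0650, 0.9230]

-0.1010 0.6120 -0.0650 0.9230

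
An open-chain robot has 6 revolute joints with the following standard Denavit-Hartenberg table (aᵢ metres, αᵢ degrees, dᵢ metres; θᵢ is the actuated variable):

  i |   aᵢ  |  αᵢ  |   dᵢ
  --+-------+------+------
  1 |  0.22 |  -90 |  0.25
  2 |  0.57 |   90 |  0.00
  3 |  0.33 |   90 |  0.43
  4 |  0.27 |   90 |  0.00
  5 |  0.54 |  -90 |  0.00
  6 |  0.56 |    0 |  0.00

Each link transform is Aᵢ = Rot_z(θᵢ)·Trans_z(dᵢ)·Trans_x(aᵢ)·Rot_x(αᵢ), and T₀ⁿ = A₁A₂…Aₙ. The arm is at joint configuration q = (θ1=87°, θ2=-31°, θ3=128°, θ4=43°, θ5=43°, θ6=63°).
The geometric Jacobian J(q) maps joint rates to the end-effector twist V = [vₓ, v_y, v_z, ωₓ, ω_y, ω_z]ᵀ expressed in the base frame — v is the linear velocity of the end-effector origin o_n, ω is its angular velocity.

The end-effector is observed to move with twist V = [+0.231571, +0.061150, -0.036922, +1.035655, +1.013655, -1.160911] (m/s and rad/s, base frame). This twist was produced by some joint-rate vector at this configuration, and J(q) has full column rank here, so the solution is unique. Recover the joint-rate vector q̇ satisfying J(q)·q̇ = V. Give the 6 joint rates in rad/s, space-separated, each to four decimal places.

o_n = [-0.8124, 0.0858, 1.7481]
J₁: ẑ×o_n = [-0.0858, -0.8124, 0.0000], ω = ẑ
J2: z=[-0.9986, 0.0523, 0.0000] o=[0.0115, 0.2197, 0.2500] → [0.0784, 1.4961, 0.1768, -0.9986, 0.0523, 0.0000]
J3: z=[-0.0270, -0.5143, 0.8572] o=[0.0371, 0.7076, 0.5436] → [-0.0866, -0.6956, -0.4201, -0.0270, -0.5143, 0.8572]
J4: z=[-0.5795, 0.7068, 0.4059] o=[-0.2433, 0.3262, 0.8075] → [0.7623, 0.3141, 0.5414, -0.5795, 0.7068, 0.4059]
J5: z=[-0.5358, 0.0449, -0.8431] o=[-0.4091, 0.1355, 0.9027] → [-0.0040, 0.7930, 0.0447, -0.5358, 0.0449, -0.8431]
J6: z=[-0.0050, 0.9984, 0.0563] o=[-0.8651, 0.1170, 1.1915] → [0.5575, 0.0057, -0.0525, -0.0050, 0.9984, 0.0563]
q̇ = J⁺·V = [-0.7230, -0.3330, -0.9650, -0.5600, -0.6670, 0.9620]

-0.7230 -0.3330 -0.9650 -0.5600 -0.6670 0.9620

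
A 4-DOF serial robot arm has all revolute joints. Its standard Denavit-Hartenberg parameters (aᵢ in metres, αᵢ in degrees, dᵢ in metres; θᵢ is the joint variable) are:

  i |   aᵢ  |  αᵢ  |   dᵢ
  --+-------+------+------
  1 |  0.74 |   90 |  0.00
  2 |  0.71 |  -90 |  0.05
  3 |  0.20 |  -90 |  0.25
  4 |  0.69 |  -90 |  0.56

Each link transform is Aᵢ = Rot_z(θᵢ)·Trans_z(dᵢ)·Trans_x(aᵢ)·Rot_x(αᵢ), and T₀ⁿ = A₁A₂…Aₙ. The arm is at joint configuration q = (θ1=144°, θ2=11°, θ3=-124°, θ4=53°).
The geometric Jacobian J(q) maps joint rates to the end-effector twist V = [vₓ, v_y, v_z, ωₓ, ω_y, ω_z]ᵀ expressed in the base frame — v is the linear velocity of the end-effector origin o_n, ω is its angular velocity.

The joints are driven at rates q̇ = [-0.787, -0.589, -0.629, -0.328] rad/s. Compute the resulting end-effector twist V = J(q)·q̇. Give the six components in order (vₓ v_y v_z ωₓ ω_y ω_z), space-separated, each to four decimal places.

2.0122 0.3853 -0.4982 -0.3352 -0.7112 -1.4563

o_n = [-0.7912, 1.6542, -0.1371]
J₁: ẑ×o_n = [-1.6542, -0.7912, 0.0000], ω = ẑ
J2: z=[0.5878, 0.8090, 0.0000] o=[-0.5987, 0.4350, 0.0000] → [-0.1109, 0.0806, 0.8724, 0.5878, 0.8090, 0.0000]
J3: z=[0.1544, -0.1122, 0.9816] o=[-1.1331, 0.8851, 0.1355] → [-0.7244, 0.3777, 0.1571, 0.1544, -0.1122, 0.9816]
J4: z=[-0.3297, 0.9307, 0.1582] o=[-0.9083, 0.9266, 0.3595] → [-0.5773, -0.1452, -0.3488, -0.3297, 0.9307, 0.1582]
V = J·q̇ = [2.0122, 0.3853, -0.4982, -0.3352, -0.7112, -1.4563]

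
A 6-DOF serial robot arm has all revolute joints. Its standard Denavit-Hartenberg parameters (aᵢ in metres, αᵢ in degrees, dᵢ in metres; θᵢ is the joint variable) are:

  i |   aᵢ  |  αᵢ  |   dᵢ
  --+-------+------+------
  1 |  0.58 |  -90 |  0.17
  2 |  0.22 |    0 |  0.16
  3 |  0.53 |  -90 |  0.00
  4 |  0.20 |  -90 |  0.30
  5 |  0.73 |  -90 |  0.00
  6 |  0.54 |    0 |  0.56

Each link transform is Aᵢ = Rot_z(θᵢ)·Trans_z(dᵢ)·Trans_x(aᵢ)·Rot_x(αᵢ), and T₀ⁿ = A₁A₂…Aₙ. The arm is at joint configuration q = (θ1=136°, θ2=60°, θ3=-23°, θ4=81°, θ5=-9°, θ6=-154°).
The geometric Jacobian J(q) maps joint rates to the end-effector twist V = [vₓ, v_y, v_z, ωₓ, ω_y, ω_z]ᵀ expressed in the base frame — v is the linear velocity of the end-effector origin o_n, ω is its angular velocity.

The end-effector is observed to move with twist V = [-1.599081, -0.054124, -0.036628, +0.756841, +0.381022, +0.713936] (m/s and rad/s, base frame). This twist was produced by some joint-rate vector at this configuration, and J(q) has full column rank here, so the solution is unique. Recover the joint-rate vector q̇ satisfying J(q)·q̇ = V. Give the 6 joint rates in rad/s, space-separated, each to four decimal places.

0.7820 -0.0520 -0.8770 -0.7630 0.1600 -0.9980

o_n = [-0.5294, 1.0669, -0.0770]
J₁: ẑ×o_n = [-1.0669, -0.5294, 0.0000], ω = ẑ
J2: z=[-0.6947, -0.7193, 0.0000] o=[-0.4172, 0.4029, 0.1700] → [0.1777, -0.1716, -0.5420, -0.6947, -0.7193, 0.0000]
J3: z=[-0.6947, -0.7193, 0.0000] o=[-0.6075, 0.3642, -0.0205] → [0.0406, -0.0393, -0.4320, -0.6947, -0.7193, 0.0000]
J4: z=[0.4329, -0.4181, -0.7986] o=[-0.9120, 0.6583, -0.3395] → [0.2167, -0.4192, 0.3369, 0.4329, -0.4181, -0.7986]
J5: z=[0.6761, -0.4354, 0.5944] o=[-0.6628, 0.6923, -0.5979] → [-0.4495, -0.2728, 0.3114, 0.6761, -0.4354, 0.5944]
J6: z=[-0.3343, 0.5376, 0.7741] o=[-0.1835, 1.2194, -0.7570] → [0.4836, -0.0404, 0.2369, -0.3343, 0.5376, 0.7741]
q̇ = J⁺·V = [0.7820, -0.0520, -0.8770, -0.7630, 0.1600, -0.9980]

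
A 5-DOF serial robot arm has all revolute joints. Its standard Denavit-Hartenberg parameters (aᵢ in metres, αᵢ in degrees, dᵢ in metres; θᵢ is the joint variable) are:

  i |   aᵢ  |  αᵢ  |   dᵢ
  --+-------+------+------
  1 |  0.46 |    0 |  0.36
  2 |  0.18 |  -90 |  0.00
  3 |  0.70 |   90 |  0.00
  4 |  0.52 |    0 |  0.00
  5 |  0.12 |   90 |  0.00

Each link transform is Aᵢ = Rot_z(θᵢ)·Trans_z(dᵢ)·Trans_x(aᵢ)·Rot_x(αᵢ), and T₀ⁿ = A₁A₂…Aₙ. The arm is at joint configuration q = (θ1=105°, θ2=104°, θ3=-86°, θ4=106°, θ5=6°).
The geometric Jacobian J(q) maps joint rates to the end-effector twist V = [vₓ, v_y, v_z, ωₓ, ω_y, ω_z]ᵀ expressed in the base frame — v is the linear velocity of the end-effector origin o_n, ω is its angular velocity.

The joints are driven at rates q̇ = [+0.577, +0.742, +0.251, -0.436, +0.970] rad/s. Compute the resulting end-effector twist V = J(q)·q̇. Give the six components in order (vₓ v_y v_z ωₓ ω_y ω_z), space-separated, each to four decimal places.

o_n = [-0.0114, -0.1947, 0.8705]
J₁: ẑ×o_n = [0.1947, -0.0114, 0.0000], ω = ẑ
J2: z=[0.0000, 0.0000, 1.0000] o=[-0.1191, 0.4443, 0.3600] → [0.6391, 0.1076, -0.0000, 0.0000, 0.0000, 1.0000]
J3: z=[0.4848, -0.8746, 0.0000] o=[-0.2765, 0.3571, 0.3600] → [-0.4465, -0.2475, -0.0357, 0.4848, -0.8746, 0.0000]
J4: z=[0.8725, 0.4836, 0.0698] o=[-0.3192, 0.3334, 1.0583] → [-0.0540, 0.1853, -0.6096, 0.8725, 0.4836, 0.0698]
J5: z=[0.8725, 0.4836, 0.0698] o=[-0.0681, -0.0989, 0.9153] → [-0.0150, 0.0431, -0.1110, 0.8725, 0.4836, 0.0698]
V = J·q̇ = [0.4835, -0.0279, 0.1492, 0.5876, 0.0387, 1.3562]

0.4835 -0.0279 0.1492 0.5876 0.0387 1.3562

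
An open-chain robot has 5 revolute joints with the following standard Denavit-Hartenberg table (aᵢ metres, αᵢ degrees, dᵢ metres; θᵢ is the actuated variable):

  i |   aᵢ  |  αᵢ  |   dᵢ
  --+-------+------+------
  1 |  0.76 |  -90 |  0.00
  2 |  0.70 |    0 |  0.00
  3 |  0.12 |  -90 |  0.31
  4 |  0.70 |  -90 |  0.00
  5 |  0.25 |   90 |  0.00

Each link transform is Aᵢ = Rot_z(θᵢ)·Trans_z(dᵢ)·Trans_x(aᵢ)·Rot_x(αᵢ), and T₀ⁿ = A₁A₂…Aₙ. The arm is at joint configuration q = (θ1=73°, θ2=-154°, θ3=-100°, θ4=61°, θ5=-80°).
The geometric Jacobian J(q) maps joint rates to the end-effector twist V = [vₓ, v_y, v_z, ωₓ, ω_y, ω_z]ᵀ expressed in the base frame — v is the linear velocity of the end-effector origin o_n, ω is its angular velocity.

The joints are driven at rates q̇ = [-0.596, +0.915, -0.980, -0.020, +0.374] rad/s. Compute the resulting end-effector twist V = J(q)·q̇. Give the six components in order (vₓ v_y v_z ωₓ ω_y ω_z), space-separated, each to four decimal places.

o_n = [0.2557, -0.3273, -0.0871]
J₁: ẑ×o_n = [0.3273, 0.2557, -0.0000], ω = ẑ
J2: z=[-0.9563, 0.2924, 0.0000] o=[0.2222, 0.7268, 0.0000] → [-0.0255, -0.0833, 0.9982, -0.9563, 0.2924, 0.0000]
J3: z=[-0.9563, 0.2924, 0.0000] o=[0.0383, 0.1251, 0.3069] → [-0.1152, -0.3767, 0.3691, -0.9563, 0.2924, 0.0000]
J4: z=[-0.2810, -0.9193, 0.2756] o=[-0.2679, 0.1841, 0.1915] → [0.3971, 0.0660, 0.6250, -0.2810, -0.9193, 0.2756]
J5: z=[0.5341, 0.0888, 0.8407] o=[0.2903, -0.0843, -0.1347] → [0.2085, -0.0545, -0.1267, 0.5341, 0.0888, 0.8407]
V = J·q̇ = [-0.0355, 0.1189, 0.4918, 0.2675, 0.0326, -0.2871]

-0.0355 0.1189 0.4918 0.2675 0.0326 -0.2871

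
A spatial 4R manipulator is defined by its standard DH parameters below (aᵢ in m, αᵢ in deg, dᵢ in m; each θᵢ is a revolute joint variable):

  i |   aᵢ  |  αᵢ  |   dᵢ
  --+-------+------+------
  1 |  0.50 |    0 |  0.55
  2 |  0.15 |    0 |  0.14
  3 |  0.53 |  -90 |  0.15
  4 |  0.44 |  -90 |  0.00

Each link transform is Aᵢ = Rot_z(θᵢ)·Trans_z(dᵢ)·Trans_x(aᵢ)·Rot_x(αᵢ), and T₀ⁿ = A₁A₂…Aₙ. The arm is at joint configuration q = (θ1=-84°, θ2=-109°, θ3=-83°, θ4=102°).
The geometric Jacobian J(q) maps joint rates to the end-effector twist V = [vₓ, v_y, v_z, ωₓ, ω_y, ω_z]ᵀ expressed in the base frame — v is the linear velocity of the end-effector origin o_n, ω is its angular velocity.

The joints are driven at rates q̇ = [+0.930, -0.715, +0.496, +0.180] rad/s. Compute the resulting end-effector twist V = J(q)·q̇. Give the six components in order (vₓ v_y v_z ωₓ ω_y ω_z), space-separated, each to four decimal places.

0.1370 -0.0273 0.0165 -0.1790 0.0188 0.7110

o_n = [-0.0481, -0.0274, 0.4096]
J₁: ẑ×o_n = [0.0274, -0.0481, 0.0000], ω = ẑ
J2: z=[0.0000, 0.0000, 1.0000] o=[0.0523, -0.4973, 0.5500] → [-0.4699, -0.1003, 0.0000, 0.0000, 0.0000, 1.0000]
J3: z=[0.0000, 0.0000, 1.0000] o=[-0.0939, -0.4635, 0.6900] → [-0.4361, 0.0458, 0.0000, 0.0000, 0.0000, 1.0000]
J4: z=[-0.9945, 0.1045, 0.0000] o=[-0.0385, 0.0636, 0.8400] → [-0.0450, -0.4280, 0.0915, -0.9945, 0.1045, 0.0000]
V = J·q̇ = [0.1370, -0.0273, 0.0165, -0.1790, 0.0188, 0.7110]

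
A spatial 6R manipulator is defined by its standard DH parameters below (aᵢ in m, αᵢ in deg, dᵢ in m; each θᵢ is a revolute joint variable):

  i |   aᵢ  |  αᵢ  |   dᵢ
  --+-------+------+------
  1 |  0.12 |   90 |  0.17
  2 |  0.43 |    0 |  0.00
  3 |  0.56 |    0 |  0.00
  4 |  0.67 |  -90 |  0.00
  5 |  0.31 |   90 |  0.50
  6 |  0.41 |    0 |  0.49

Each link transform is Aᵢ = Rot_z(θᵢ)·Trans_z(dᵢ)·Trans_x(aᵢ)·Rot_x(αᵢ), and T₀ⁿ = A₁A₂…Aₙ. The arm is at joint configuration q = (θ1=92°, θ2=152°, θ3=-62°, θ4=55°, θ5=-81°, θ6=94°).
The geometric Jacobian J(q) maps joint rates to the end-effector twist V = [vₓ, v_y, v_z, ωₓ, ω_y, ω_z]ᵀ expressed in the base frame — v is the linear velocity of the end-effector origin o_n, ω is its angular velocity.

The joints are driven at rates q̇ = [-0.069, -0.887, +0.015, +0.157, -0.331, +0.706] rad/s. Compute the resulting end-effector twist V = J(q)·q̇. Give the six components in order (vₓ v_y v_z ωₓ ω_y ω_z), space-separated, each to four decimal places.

o_n = [0.3882, -0.9565, 0.3192]
J₁: ẑ×o_n = [0.9565, 0.3882, -0.0000], ω = ẑ
J2: z=[0.9994, 0.0349, 0.0000] o=[-0.0042, 0.1199, 0.1700] → [0.0052, -0.1491, -1.0895, 0.9994, 0.0349, 0.0000]
J3: z=[0.9994, 0.0349, 0.0000] o=[0.0091, -0.2595, 0.3719] → [-0.0018, 0.0526, -0.7098, 0.9994, 0.0349, 0.0000]
J4: z=[0.9994, 0.0349, 0.0000] o=[0.0091, -0.2595, 0.9319] → [-0.0214, 0.6123, -0.7098, 0.9994, 0.0349, 0.0000]
J5: z=[0.0200, -0.5732, -0.8192] o=[0.0282, -0.8080, 1.3162] → [0.4498, -0.2749, 0.2034, 0.0200, -0.5732, -0.8192]
J6: z=[0.1281, 0.8140, -0.5665] o=[0.3456, -1.1236, 0.9344] → [-0.4061, 0.0547, -0.0133, 0.1281, 0.8140, -0.5665]
V = J·q̇ = [-0.5096, 0.3320, 0.7676, -0.6307, 0.7395, -0.1978]

-0.5096 0.3320 0.7676 -0.6307 0.7395 -0.1978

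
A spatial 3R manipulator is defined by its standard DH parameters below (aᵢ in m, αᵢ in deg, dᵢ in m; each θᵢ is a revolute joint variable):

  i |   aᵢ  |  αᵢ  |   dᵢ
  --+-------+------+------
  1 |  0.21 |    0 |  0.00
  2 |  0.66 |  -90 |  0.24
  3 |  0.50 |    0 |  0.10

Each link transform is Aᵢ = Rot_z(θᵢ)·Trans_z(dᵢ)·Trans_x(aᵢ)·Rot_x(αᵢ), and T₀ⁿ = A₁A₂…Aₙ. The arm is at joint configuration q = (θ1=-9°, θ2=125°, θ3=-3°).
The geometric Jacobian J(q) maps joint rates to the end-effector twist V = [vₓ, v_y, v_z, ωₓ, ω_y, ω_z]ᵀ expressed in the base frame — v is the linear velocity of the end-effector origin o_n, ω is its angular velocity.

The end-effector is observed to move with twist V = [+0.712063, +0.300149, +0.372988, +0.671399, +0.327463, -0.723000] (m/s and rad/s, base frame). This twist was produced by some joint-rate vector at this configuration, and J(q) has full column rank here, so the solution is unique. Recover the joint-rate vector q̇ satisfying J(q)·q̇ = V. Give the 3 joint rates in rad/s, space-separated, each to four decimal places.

-0.5530 -0.1700 -0.7470

o_n = [-0.3907, 0.9653, 0.2662]
J₁: ẑ×o_n = [-0.9653, -0.3907, 0.0000], ω = ẑ
J2: z=[0.0000, 0.0000, 1.0000] o=[0.2074, -0.0329, 0.0000] → [-0.9981, -0.5981, 0.0000, 0.0000, 0.0000, 1.0000]
J3: z=[-0.8988, -0.4384, 0.0000] o=[-0.0819, 0.5604, 0.2400] → [-0.0115, 0.0235, -0.4993, -0.8988, -0.4384, 0.0000]
q̇ = J⁺·V = [-0.5530, -0.1700, -0.7470]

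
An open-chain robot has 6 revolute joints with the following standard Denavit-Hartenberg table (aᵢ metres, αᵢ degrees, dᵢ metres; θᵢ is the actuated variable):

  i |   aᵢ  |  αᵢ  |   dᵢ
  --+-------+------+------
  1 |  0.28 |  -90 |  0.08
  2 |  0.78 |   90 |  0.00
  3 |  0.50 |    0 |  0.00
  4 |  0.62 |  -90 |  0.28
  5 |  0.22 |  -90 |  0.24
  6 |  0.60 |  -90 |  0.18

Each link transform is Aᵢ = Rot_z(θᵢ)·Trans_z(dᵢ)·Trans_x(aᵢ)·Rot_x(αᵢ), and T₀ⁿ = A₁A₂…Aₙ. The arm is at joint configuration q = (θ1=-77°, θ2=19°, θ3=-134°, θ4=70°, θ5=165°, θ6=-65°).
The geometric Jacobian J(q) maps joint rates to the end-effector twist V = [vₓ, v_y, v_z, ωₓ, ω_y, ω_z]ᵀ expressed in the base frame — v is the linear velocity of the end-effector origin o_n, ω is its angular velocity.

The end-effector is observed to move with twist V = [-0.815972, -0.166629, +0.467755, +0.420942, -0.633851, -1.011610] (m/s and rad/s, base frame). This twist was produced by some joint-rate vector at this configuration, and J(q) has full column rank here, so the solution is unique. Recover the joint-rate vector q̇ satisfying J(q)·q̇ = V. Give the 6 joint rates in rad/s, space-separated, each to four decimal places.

-0.7190 -0.0040 -0.5550 0.8570 0.8100 -0.3590

o_n = [0.2227, -1.4994, 0.0065]
J₁: ẑ×o_n = [1.4994, 0.2227, -0.0000], ω = ẑ
J2: z=[0.9744, 0.2250, 0.0000] o=[0.0630, -0.2728, 0.0800] → [-0.0165, 0.0716, -1.2311, 0.9744, 0.2250, 0.0000]
J3: z=[0.0732, -0.3172, 0.9455] o=[0.2289, -0.9914, -0.1739] → [0.4231, -0.0191, -0.0392, 0.0732, -0.3172, 0.9455]
J4: z=[0.0732, -0.3172, 0.9455] o=[-0.1954, -0.7523, -0.0609] → [0.6850, 0.3904, 0.0779, 0.0732, -0.3172, 0.9455]
J5: z=[0.6183, -0.7294, -0.2926] o=[-0.6601, -1.2169, 0.1154] → [-0.0032, -0.1910, 0.4692, 0.6183, -0.7294, -0.2926]
J6: z=[0.2733, -0.1496, 0.9502] o=[-0.3496, -1.2451, 0.0217] → [0.2439, 0.5479, 0.0161, 0.2733, -0.1496, 0.9502]
q̇ = J⁺·V = [-0.7190, -0.0040, -0.5550, 0.8570, 0.8100, -0.3590]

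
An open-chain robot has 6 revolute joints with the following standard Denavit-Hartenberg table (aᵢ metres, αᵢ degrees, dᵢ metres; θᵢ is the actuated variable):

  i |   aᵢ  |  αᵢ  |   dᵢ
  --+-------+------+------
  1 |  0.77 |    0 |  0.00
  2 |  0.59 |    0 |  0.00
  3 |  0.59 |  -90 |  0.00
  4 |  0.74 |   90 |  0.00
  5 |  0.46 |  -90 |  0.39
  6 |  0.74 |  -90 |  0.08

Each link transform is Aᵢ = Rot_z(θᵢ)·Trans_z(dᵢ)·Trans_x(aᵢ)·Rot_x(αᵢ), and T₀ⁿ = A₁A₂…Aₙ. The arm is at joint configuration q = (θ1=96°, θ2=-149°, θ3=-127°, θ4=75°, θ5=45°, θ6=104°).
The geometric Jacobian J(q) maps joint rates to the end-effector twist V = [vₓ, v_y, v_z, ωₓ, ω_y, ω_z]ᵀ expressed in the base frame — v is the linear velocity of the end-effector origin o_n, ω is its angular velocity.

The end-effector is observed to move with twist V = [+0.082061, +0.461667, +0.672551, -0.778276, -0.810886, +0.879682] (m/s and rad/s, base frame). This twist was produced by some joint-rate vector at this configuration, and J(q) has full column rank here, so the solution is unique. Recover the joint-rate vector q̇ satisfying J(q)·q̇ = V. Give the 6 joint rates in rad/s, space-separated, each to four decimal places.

0.8600 0.0620 -0.8160 0.2650 0.9520 0.7720

o_n = [-0.2269, 0.0393, -0.9370]
J₁: ẑ×o_n = [-0.0393, -0.2269, 0.0000], ω = ẑ
J2: z=[0.0000, 0.0000, 1.0000] o=[-0.0805, 0.7658, 0.0000] → [0.7264, -0.1464, 0.0000, 0.0000, 0.0000, 1.0000]
J3: z=[0.0000, 0.0000, 1.0000] o=[0.2746, 0.2946, 0.0000] → [0.2552, -0.5015, 0.0000, 0.0000, 0.0000, 1.0000]
J4: z=[0.0000, -1.0000, 0.0000] o=[-0.3154, 0.2946, 0.0000] → [0.9370, 0.0000, 0.0885, 0.0000, -1.0000, 0.0000]
J5: z=[-0.9659, -0.0000, 0.2588] o=[-0.5069, 0.2946, -0.7148] → [0.0661, -0.1421, 0.2466, -0.9659, -0.0000, 0.2588]
J6: z=[0.1830, -0.7071, 0.6830] o=[-0.9678, -0.0307, -0.9280] → [-0.0415, 0.5077, 0.5368, 0.1830, -0.7071, 0.6830]
q̇ = J⁺·V = [0.8600, 0.0620, -0.8160, 0.2650, 0.9520, 0.7720]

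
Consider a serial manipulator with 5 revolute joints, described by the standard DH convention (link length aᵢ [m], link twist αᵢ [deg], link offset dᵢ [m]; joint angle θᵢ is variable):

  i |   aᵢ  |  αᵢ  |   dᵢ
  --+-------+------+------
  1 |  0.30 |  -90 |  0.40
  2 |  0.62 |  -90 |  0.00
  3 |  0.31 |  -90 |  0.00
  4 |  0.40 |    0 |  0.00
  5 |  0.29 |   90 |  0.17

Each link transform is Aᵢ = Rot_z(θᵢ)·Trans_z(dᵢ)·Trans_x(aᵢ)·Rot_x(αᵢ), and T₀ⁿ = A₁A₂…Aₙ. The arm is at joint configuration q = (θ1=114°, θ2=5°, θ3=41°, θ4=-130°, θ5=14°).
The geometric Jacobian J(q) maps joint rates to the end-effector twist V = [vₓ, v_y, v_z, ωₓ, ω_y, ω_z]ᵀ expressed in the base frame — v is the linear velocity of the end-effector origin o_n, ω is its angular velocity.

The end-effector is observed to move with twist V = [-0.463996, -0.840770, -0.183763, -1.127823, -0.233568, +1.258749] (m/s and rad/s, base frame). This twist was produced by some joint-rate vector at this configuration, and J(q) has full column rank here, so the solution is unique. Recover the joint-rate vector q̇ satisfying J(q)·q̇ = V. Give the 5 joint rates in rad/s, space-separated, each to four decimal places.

0.9610 0.8740 -0.3180 -0.4390 0.1060

o_n = [-0.2125, 0.6730, -0.2043]
J₁: ẑ×o_n = [-0.6730, -0.2125, 0.0000], ω = ẑ
J2: z=[-0.9135, -0.4067, 0.0000] o=[-0.1220, 0.2741, 0.4000] → [0.2458, -0.5521, -0.4013, -0.9135, -0.4067, 0.0000]
J3: z=[0.0354, -0.0796, -0.9962] o=[-0.3732, 0.8383, 0.3460] → [-0.1208, -0.1406, 0.0069, 0.0354, -0.0796, -0.9962]
J4: z=[0.9553, -0.2901, 0.0572] o=[-0.2822, 1.1339, 0.3256] → [0.1801, 0.5102, -0.4201, 0.9553, -0.2901, 0.0572]
J5: z=[0.9553, -0.2901, 0.0572] o=[-0.3469, 0.8643, 0.0372] → [0.0810, 0.2385, -0.1438, 0.9553, -0.2901, 0.0572]
q̇ = J⁺·V = [0.9610, 0.8740, -0.3180, -0.4390, 0.1060]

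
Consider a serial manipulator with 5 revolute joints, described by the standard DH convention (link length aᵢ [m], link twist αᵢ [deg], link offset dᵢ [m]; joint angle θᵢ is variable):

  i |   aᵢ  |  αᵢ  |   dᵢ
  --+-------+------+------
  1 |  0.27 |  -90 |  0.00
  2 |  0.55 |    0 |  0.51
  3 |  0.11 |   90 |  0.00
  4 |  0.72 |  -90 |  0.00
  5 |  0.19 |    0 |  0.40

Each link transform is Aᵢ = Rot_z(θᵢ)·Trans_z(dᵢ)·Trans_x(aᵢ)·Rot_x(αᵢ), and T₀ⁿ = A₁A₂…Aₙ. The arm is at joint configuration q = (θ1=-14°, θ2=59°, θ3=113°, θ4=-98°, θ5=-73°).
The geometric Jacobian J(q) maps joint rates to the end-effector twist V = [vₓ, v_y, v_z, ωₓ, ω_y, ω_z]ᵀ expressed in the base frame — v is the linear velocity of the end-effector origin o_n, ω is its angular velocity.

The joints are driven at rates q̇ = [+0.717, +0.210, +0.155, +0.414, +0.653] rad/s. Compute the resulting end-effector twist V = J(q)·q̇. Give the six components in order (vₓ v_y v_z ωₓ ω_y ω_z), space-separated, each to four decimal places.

-0.2455 0.1992 0.0660 -0.4991 0.4070 0.2170

o_n = [0.1029, -0.3489, -0.7068]
J₁: ẑ×o_n = [0.3489, 0.1029, -0.0000], ω = ẑ
J2: z=[0.2419, 0.9703, 0.0000] o=[0.2620, -0.0653, 0.0000] → [-0.6858, 0.1710, 0.0857, 0.2419, 0.9703, 0.0000]
J3: z=[0.2419, 0.9703, 0.0000] o=[0.6602, 0.3610, -0.4714] → [-0.2284, 0.0569, 0.3690, 0.2419, 0.9703, 0.0000]
J4: z=[0.1350, -0.0337, -0.9903] o=[0.5545, 0.3874, -0.4868] → [-0.7217, 0.4769, -0.1146, 0.1350, -0.0337, -0.9903]
J5: z=[-0.9852, 0.1022, -0.1378] o=[0.4783, -0.3285, -0.4728] → [-0.0267, -0.1788, 0.0585, -0.9852, 0.1022, -0.1378]
V = J·q̇ = [-0.2455, 0.1992, 0.0660, -0.4991, 0.4070, 0.2170]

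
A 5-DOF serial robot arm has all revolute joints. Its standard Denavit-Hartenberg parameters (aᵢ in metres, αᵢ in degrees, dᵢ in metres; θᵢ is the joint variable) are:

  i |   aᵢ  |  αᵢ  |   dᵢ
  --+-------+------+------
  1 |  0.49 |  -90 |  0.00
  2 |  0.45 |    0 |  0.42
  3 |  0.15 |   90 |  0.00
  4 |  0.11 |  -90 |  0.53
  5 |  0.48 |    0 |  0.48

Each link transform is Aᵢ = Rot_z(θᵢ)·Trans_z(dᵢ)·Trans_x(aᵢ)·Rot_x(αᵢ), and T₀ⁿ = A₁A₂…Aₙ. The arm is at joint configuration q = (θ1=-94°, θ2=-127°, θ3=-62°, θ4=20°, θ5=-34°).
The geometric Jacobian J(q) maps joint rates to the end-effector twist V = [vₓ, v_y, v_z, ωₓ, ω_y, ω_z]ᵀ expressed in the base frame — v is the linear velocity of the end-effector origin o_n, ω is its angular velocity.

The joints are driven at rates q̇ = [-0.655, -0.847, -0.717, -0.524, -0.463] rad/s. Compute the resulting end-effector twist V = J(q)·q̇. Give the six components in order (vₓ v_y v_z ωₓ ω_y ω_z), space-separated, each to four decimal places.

o_n = [1.0501, 0.0402, -0.5016]
J₁: ẑ×o_n = [-0.0402, 1.0501, 0.0000], ω = ẑ
J2: z=[0.9976, -0.0698, 0.0000] o=[-0.0342, -0.4888, 0.0000] → [0.0350, 0.5004, 0.6034, 0.9976, -0.0698, 0.0000]
J3: z=[0.9976, -0.0698, 0.0000] o=[0.4037, -0.2479, 0.3594] → [0.0601, 0.8589, 0.3325, 0.9976, -0.0698, 0.0000]
J4: z=[-0.0109, -0.1561, -0.9877] o=[0.4140, -0.1002, 0.3359] → [0.2693, -0.6374, 0.0977, -0.0109, -0.1561, -0.9877]
J5: z=[0.9138, -0.4025, 0.0535] o=[0.4529, -0.0836, -0.2037] → [0.1133, 0.3042, 0.3536, 0.9138, -0.4025, 0.0535]
V = J·q̇ = [-0.2400, -1.5344, -0.9644, -1.9776, 0.3772, -0.1622]

-0.2400 -1.5344 -0.9644 -1.9776 0.3772 -0.1622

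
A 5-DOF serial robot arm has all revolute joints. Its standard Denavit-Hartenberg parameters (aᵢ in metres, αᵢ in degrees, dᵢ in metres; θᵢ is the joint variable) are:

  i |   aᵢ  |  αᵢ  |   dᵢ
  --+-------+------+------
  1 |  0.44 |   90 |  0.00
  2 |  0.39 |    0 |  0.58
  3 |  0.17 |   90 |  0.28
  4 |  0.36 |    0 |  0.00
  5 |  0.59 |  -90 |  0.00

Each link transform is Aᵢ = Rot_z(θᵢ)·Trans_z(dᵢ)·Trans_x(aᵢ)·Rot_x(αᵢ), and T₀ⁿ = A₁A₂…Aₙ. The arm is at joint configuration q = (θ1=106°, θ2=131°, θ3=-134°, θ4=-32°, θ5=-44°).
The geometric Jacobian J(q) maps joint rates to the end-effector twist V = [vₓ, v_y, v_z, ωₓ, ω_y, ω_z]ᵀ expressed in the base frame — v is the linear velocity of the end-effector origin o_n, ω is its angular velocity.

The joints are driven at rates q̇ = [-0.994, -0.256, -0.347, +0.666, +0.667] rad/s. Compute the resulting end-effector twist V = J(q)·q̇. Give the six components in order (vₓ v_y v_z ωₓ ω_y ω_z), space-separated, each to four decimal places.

0.9101 1.1438 -0.3532 -0.5604 -0.2333 -2.3252

o_n = [-0.1279, 0.7969, 0.2620]
J₁: ẑ×o_n = [-0.7969, -0.1279, 0.0000], ω = ẑ
J2: z=[0.9613, 0.2756, 0.0000] o=[-0.1213, 0.4230, 0.0000] → [0.0722, -0.2518, 0.3613, 0.9613, 0.2756, 0.0000]
J3: z=[0.9613, 0.2756, 0.0000] o=[0.5068, 0.3369, 0.2943] → [-0.0089, 0.0311, 0.6172, 0.9613, 0.2756, 0.0000]
J4: z=[0.0144, -0.0503, -0.9986] o=[0.7291, 0.5772, 0.2854] → [0.2206, 0.8562, -0.0399, 0.0144, -0.0503, -0.9986]
J5: z=[0.0144, -0.0503, -0.9986] o=[0.4617, 0.8177, 0.2695] → [-0.0204, 0.5889, -0.0300, 0.0144, -0.0503, -0.9986]
V = J·q̇ = [0.9101, 1.1438, -0.3532, -0.5604, -0.2333, -2.3252]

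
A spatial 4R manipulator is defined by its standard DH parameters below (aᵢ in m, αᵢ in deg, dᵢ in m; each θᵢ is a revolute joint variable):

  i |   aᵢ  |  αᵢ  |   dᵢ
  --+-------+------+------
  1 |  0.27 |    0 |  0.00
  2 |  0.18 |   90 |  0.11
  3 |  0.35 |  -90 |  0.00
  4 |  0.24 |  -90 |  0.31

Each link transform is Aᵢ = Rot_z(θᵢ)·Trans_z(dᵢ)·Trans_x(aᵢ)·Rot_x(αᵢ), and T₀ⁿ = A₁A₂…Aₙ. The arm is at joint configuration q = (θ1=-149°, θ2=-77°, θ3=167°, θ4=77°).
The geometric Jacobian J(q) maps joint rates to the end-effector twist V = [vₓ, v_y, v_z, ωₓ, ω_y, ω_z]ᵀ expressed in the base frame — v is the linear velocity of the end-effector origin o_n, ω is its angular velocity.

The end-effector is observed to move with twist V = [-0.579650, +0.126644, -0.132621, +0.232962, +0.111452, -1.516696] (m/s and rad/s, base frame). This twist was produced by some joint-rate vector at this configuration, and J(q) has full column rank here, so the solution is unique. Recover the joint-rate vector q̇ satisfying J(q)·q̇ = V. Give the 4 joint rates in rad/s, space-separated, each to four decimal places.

-0.3320 -0.8310 0.2450 0.3630

o_n = [-0.2028, -0.5053, -0.1012]
J₁: ẑ×o_n = [0.5053, -0.2028, 0.0000], ω = ẑ
J2: z=[0.0000, 0.0000, 1.0000] o=[-0.2314, -0.1391, 0.0000] → [0.3663, 0.0286, -0.0000, 0.0000, 0.0000, 1.0000]
J3: z=[0.7193, 0.6947, 0.0000] o=[-0.3565, -0.0096, 0.1100] → [-0.1467, 0.1519, -0.4634, 0.7193, 0.6947, 0.0000]
J4: z=[0.1563, -0.1618, -0.9744] o=[-0.1196, -0.2549, 0.1887] → [-0.1971, 0.1264, -0.0526, 0.1563, -0.1618, -0.9744]
q̇ = J⁺·V = [-0.3320, -0.8310, 0.2450, 0.3630]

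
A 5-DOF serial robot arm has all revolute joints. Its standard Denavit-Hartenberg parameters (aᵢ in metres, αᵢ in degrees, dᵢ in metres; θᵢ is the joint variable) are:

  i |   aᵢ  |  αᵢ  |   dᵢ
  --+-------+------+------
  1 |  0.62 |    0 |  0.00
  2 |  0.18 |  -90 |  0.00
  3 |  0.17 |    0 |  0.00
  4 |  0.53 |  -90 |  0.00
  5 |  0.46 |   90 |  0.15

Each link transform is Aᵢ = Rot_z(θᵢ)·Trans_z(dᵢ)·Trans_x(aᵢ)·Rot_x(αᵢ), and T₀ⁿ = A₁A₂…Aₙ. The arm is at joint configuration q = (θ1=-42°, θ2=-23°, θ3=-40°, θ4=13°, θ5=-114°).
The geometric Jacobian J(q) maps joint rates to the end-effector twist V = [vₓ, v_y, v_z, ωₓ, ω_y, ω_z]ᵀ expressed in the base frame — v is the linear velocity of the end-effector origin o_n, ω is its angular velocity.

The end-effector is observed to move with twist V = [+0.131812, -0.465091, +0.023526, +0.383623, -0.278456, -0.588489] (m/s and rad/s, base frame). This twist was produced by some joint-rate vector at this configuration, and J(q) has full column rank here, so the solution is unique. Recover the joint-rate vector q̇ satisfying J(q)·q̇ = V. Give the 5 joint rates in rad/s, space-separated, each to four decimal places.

o_n = [1.1306, -0.8570, 0.1313]
J₁: ẑ×o_n = [0.8570, 1.1306, -0.0000], ω = ẑ
J2: z=[0.0000, 0.0000, 1.0000] o=[0.4607, -0.4149, 0.0000] → [0.4422, 0.6699, -0.0000, 0.0000, 0.0000, 1.0000]
J3: z=[0.9063, 0.4226, 0.0000] o=[0.5368, -0.5780, 0.0000] → [0.0555, -0.1190, -0.5039, 0.9063, 0.4226, 0.0000]
J4: z=[0.9063, 0.4226, 0.0000] o=[0.5919, -0.6960, 0.1093] → [0.0093, -0.0200, -0.3736, 0.9063, 0.4226, 0.0000]
J5: z=[0.1919, -0.4115, -0.8910] o=[0.7914, -1.1240, 0.3499] → [0.3278, -0.2603, 0.1908, 0.1919, -0.4115, -0.8910]
q̇ = J⁺·V = [-0.7040, 0.9290, 0.4970, -0.2670, 0.9130]

-0.7040 0.9290 0.4970 -0.2670 0.9130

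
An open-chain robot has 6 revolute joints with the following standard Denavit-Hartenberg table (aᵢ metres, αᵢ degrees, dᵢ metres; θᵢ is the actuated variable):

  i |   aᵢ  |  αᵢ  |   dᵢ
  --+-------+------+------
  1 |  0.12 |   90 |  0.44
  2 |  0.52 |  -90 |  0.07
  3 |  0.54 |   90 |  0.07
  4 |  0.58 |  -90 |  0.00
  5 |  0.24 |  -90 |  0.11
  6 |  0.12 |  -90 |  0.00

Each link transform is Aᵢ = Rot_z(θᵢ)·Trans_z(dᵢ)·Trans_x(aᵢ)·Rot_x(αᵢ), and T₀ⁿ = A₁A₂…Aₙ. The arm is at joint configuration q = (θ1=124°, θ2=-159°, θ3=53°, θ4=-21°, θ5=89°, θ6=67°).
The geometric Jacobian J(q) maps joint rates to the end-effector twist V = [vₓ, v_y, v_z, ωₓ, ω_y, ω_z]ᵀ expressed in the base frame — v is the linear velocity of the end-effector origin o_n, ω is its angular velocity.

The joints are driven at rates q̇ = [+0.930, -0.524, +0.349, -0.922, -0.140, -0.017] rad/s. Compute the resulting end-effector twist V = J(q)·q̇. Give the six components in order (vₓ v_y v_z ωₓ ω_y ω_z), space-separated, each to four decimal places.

1.0358 -0.2288 1.1351 -1.3092 0.0609 1.0031

o_n = [-0.3501, -1.2155, 0.2323]
J₁: ẑ×o_n = [1.2155, -0.3501, 0.0000], ω = ẑ
J2: z=[0.8290, 0.5592, 0.0000] o=[-0.0671, 0.0995, 0.4400] → [-0.1161, 0.1722, -0.9319, 0.8290, 0.5592, 0.0000]
J3: z=[-0.2004, 0.2971, -0.9336] o=[0.2624, -0.2638, 0.2536] → [-0.8948, 0.5675, 0.3727, -0.2004, 0.2971, -0.9336]
J4: z=[0.9159, -0.2816, -0.2862] o=[0.0605, -0.7357, 0.0718] → [-0.1825, -0.0295, -0.5550, 0.9159, -0.2816, -0.2862]
J5: z=[-0.3118, -0.0496, -0.9489] o=[-0.0862, -1.2915, 0.1491] → [0.0680, 0.2763, -0.0368, -0.3118, -0.0496, -0.9489]
J6: z=[0.2370, 0.9630, -0.1282] o=[-0.3414, -1.2334, 0.1140] → [0.1163, -0.0269, 0.0126, 0.2370, 0.9630, -0.1282]
V = J·q̇ = [1.0358, -0.2288, 1.1351, -1.3092, 0.0609, 1.0031]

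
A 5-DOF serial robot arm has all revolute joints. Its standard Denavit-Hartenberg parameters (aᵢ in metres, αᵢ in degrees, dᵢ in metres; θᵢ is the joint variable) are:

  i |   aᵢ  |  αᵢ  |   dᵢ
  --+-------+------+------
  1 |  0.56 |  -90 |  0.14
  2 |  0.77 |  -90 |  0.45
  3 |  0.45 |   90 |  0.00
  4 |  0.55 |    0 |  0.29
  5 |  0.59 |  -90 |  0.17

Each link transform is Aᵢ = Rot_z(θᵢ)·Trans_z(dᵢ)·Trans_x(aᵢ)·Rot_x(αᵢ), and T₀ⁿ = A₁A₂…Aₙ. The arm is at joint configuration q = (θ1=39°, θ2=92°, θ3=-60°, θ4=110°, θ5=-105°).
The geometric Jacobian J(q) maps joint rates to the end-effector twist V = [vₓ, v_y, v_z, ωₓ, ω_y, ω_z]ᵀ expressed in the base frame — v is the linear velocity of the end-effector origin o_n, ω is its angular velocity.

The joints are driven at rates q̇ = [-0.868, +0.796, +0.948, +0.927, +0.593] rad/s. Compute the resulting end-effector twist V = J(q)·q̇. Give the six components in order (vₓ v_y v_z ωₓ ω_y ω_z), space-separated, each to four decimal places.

0.1992 -0.4521 -0.1373 -1.6798 0.6419 0.4806

o_n = [-0.9187, 1.0778, -0.6361]
J₁: ẑ×o_n = [-1.0778, -0.9187, 0.0000], ω = ẑ
J2: z=[-0.6293, 0.7771, 0.0000] o=[0.4352, 0.3524, 0.1400] → [-0.6032, -0.4884, 0.5957, -0.6293, 0.7771, 0.0000]
J3: z=[-0.7767, -0.6289, 0.0349] o=[0.1311, 0.6852, -0.6295] → [-0.0095, -0.0418, -0.9652, -0.7767, -0.6289, 0.0349]
J4: z=[-0.2912, 0.4076, 0.8655] o=[-0.1202, 0.9831, -0.8544] → [0.0070, -0.6276, 0.2979, -0.2912, 0.4076, 0.8655]
J5: z=[-0.2912, 0.4076, 0.8655] o=[-0.5010, 0.6518, -0.4914] → [-0.4278, -0.4037, 0.0462, -0.2912, 0.4076, 0.8655]
V = J·q̇ = [0.1992, -0.4521, -0.1373, -1.6798, 0.6419, 0.4806]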